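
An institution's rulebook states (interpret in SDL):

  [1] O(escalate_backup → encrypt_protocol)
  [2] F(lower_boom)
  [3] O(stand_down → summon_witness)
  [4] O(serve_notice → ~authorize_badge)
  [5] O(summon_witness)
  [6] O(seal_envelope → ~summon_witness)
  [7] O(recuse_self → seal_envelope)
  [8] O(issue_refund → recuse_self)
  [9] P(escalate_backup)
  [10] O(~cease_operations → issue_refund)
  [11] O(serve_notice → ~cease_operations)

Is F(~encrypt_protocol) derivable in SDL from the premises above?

No

Premise 1 is O(escalate_backup → encrypt_protocol), but O(escalate_backup) is not derivable from the premises (the permission P(escalate_backup) asserts only ~O(~escalate_backup), not O(escalate_backup)), so it does not yield O(encrypt_protocol).
No other premise forces O(encrypt_protocol). An ideal world satisfying every premise can still have ~encrypt_protocol true, so F(~encrypt_protocol) is not derivable.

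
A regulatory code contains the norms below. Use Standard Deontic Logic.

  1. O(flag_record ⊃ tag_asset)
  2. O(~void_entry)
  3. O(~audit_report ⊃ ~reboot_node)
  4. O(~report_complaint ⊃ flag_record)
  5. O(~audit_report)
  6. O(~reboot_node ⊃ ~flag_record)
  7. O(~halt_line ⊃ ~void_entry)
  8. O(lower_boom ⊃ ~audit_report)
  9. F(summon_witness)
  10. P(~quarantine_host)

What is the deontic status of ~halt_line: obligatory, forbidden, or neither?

Premise 7 is O(~halt_line ⊃ ~void_entry); even if O(~void_entry) held, inferring O(~halt_line) would be affirming the consequent — invalid.
No premise or chain of K-axiom applications forces O(~halt_line), and none forces O(halt_line). So ~halt_line is neither obligatory nor forbidden under these norms.

Neither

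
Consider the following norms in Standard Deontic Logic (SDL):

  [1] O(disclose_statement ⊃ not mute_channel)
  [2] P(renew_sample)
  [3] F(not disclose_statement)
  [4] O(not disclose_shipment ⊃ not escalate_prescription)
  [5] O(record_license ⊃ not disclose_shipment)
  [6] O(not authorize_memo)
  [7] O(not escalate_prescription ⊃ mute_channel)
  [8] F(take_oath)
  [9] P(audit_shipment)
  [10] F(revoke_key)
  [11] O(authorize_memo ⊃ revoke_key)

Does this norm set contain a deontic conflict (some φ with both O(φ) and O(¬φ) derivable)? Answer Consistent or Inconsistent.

Premise 11 is O(authorize_memo ⊃ revoke_key), but O(authorize_memo) is not derivable from the premises, so it does not yield O(revoke_key).
So O(revoke_key) is not derivable, and the apparent clash with O(not revoke_key) does not arise.
A world satisfying every obligation exists (e.g. audit_shipment=false, authorize_memo=false, disclose_shipment=true, disclose_statement=true, escalate_prescription=true, mute_channel=false, record_license=false, renew_sample=false, revoke_key=false, take_oath=false); no atom is both obligatory and forbidden, so the set is consistent.

Consistent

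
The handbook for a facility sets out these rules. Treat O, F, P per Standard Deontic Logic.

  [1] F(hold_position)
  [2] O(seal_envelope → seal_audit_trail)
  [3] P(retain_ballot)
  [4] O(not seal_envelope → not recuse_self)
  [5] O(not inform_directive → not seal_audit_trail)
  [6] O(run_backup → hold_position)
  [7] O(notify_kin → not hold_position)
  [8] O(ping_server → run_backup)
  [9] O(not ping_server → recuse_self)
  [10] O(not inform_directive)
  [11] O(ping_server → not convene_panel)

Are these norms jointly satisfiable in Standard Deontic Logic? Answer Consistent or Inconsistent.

Inconsistent

Premise 1, F(hold_position), is equivalent to O(not hold_position).
Premise 6, O(run_backup → hold_position), contraposes to O(not hold_position → not run_backup); with O(not hold_position) we get O(not run_backup).
The contrapositive of premise 8 (O(ping_server → run_backup)) is O(not run_backup → not ping_server), and O(not run_backup) is already established, so O(not ping_server).
With premise 9, O(not ping_server → recuse_self), the K-axiom yields O(recuse_self).
The contrapositive of premise 4 (O(not seal_envelope → not recuse_self)) is O(recuse_self → seal_envelope), and O(recuse_self) is already established, so O(seal_envelope).
Applying K to premise 2 (O(seal_envelope → seal_audit_trail)) and O(seal_envelope) yields O(seal_audit_trail).
The contrapositive of premise 5 (O(not inform_directive → not seal_audit_trail)) is O(seal_audit_trail → inform_directive), and O(seal_audit_trail) is already established, so O(inform_directive).
But premise 10 directly asserts O(not inform_directive).
We now have both O(inform_directive) and O(not inform_directive) — inform_directive is simultaneously obligatory and forbidden, violating the D-axiom.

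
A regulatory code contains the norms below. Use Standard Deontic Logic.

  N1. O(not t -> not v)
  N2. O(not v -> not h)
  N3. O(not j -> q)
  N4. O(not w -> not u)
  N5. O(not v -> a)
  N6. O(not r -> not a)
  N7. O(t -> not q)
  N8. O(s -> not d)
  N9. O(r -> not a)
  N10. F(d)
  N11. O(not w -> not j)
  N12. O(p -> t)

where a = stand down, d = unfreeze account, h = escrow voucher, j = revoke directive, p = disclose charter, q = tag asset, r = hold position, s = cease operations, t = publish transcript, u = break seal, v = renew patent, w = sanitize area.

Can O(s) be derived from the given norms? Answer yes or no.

No

Premise 8 is O(s -> not d); even if O(not d) held, inferring O(s) would be affirming the consequent — invalid.
No other premise forces O(s). An ideal world satisfying every premise can still have s false, so O(s) is not derivable.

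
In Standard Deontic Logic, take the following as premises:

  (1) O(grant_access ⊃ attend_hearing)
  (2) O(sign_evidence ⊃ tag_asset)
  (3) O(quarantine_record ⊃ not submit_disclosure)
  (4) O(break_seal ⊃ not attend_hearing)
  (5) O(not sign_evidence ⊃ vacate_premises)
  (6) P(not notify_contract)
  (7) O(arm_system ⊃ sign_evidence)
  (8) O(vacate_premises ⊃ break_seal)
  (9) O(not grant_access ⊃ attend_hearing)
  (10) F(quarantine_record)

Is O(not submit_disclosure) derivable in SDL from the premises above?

Premise 3 is O(quarantine_record ⊃ not submit_disclosure), but O(quarantine_record) is not derivable from the premises, so it does not yield O(not submit_disclosure).
No other premise forces O(not submit_disclosure). An ideal world satisfying every premise can still have not submit_disclosure false, so O(not submit_disclosure) is not derivable.

No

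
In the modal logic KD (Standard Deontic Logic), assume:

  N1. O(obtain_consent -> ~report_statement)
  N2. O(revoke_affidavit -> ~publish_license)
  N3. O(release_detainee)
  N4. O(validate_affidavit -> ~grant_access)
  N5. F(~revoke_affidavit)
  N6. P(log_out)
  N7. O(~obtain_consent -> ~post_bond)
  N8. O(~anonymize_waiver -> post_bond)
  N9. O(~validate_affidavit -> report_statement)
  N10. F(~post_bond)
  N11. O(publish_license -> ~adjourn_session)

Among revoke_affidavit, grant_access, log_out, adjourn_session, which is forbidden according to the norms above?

Premise 10, F(~post_bond), is equivalent to O(post_bond).
The contrapositive of premise 7 (O(~obtain_consent -> ~post_bond)) is O(post_bond -> obtain_consent), and O(post_bond) is already established, so O(obtain_consent).
Premise 1 is O(obtain_consent -> ~report_statement); since O(obtain_consent), deontic closure gives O(~report_statement).
Premise 9 is O(~validate_affidavit -> report_statement); contrapositively O(~report_statement -> validate_affidavit). Since O(~report_statement) holds, K gives O(validate_affidavit).
Premise 4 is O(validate_affidavit -> ~grant_access); since O(validate_affidavit), deontic closure gives O(~grant_access).
So O(~grant_access) holds, i.e. grant_access is forbidden. None of the other listed options is forbidden under the premises.

grant_access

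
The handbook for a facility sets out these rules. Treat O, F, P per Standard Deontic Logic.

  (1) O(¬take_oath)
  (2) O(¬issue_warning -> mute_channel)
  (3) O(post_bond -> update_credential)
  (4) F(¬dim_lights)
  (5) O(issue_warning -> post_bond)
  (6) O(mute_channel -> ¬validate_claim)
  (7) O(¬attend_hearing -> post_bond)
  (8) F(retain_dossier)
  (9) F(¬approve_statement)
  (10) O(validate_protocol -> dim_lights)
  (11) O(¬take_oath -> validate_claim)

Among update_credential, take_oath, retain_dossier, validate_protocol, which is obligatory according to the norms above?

update_credential

Premise 1 states O(¬take_oath) outright.
With premise 11, O(¬take_oath -> validate_claim), the K-axiom yields O(validate_claim).
The contrapositive of premise 6 (O(mute_channel -> ¬validate_claim)) is O(validate_claim -> ¬mute_channel), and O(validate_claim) is already established, so O(¬mute_channel).
Premise 2 is O(¬issue_warning -> mute_channel); contrapositively O(¬mute_channel -> issue_warning). Since O(¬mute_channel) holds, K gives O(issue_warning).
With premise 5, O(issue_warning -> post_bond), the K-axiom yields O(post_bond).
From O(post_bond) and premise 3, O(post_bond -> update_credential), we obtain O(update_credential).
So O(update_credential) holds — update_credential is obligatory. None of the other listed options is made obligatory by any chain of premises.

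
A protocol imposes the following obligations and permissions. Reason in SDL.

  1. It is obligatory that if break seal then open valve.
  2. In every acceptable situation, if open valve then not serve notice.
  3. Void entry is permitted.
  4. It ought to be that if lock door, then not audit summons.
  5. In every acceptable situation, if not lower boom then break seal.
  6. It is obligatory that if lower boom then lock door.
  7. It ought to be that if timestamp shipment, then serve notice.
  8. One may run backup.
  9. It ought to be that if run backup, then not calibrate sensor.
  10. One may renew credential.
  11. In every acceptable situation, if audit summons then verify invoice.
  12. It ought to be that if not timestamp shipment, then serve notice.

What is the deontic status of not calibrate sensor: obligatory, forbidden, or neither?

Neither

Premise 9 is O(run_backup → ¬calibrate_sensor), but O(run_backup) is not derivable from the premises (the permission P(run_backup) asserts only ¬O(¬run_backup), not O(run_backup)), so it does not yield O(¬calibrate_sensor).
No premise or chain of K-axiom applications forces O(¬calibrate_sensor), and none forces O(calibrate_sensor). So ¬calibrate_sensor is neither obligatory nor forbidden under these norms.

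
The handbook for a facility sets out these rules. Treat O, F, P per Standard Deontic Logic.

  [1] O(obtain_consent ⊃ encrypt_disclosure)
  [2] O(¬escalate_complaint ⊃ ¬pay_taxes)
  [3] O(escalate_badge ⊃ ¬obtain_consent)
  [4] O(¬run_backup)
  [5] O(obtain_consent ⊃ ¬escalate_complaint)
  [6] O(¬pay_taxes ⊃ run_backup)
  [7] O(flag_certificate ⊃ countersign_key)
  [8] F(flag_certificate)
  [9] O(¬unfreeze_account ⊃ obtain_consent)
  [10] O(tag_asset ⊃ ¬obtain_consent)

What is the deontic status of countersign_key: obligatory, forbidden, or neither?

Premise 7 is O(flag_certificate ⊃ countersign_key), but O(flag_certificate) is not derivable from the premises, so it does not yield O(countersign_key).
No premise or chain of K-axiom applications forces O(countersign_key), and none forces O(¬countersign_key). So countersign_key is neither obligatory nor forbidden under these norms.

Neither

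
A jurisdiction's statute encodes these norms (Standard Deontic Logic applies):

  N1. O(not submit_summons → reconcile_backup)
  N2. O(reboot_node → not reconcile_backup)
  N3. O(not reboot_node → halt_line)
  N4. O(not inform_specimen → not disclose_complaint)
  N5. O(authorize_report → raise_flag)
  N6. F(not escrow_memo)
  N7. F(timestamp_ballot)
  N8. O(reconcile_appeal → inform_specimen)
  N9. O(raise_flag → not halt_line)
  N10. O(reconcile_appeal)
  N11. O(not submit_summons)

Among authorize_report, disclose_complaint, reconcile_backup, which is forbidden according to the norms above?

Premise 11 gives O(not submit_summons).
From O(not submit_summons) and premise 1, O(not submit_summons → reconcile_backup), we obtain O(reconcile_backup).
Premise 2, O(reboot_node → not reconcile_backup), contraposes to O(reconcile_backup → not reboot_node); with O(reconcile_backup) we get O(not reboot_node).
Premise 3 is O(not reboot_node → halt_line); since O(not reboot_node), deontic closure gives O(halt_line).
Premise 9, O(raise_flag → not halt_line), contraposes to O(halt_line → not raise_flag); with O(halt_line) we get O(not raise_flag).
Premise 5, O(authorize_report → raise_flag), contraposes to O(not raise_flag → not authorize_report); with O(not raise_flag) we get O(not authorize_report).
So O(not authorize_report) holds, i.e. authorize_report is forbidden. None of the other listed options is forbidden under the premises.

authorize_report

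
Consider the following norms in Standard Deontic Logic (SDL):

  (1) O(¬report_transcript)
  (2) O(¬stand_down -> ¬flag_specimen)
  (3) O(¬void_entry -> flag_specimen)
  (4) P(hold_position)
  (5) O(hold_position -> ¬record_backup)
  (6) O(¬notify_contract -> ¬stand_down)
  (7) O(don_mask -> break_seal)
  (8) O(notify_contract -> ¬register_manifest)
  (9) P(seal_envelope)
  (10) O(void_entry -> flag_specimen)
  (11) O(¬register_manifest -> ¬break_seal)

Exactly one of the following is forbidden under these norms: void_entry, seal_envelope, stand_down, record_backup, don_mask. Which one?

don_mask

Premises 10 and 3 are O(void_entry -> flag_specimen) and O(¬void_entry -> flag_specimen); every ideal world satisfies void_entry or ¬void_entry, so in either case flag_specimen holds — hence O(flag_specimen).
Premise 2, O(¬stand_down -> ¬flag_specimen), contraposes to O(flag_specimen -> stand_down); with O(flag_specimen) we get O(stand_down).
The contrapositive of premise 6 (O(¬notify_contract -> ¬stand_down)) is O(stand_down -> notify_contract), and O(stand_down) is already established, so O(notify_contract).
With premise 8, O(notify_contract -> ¬register_manifest), the K-axiom yields O(¬register_manifest).
Premise 11 is O(¬register_manifest -> ¬break_seal); since O(¬register_manifest), deontic closure gives O(¬break_seal).
Premise 7, O(don_mask -> break_seal), contraposes to O(¬break_seal -> ¬don_mask); with O(¬break_seal) we get O(¬don_mask).
So O(¬don_mask) holds, i.e. don_mask is forbidden. None of the other listed options is forbidden under the premises.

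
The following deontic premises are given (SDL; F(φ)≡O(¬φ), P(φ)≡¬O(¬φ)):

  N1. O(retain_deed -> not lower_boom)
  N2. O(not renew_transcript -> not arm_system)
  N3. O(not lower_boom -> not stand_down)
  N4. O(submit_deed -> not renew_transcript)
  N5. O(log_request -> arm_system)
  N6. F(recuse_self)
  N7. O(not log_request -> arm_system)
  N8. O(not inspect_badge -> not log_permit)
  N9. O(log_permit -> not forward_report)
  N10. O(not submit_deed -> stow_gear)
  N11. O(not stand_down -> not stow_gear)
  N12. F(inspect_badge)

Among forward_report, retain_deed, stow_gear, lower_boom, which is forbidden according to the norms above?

Premises 7 and 5 are O(not log_request -> arm_system) and O(log_request -> arm_system); every ideal world satisfies not log_request or log_request, so in either case arm_system holds — hence O(arm_system).
Premise 2 is O(not renew_transcript -> not arm_system); contrapositively O(arm_system -> renew_transcript). Since O(arm_system) holds, K gives O(renew_transcript).
Premise 4 is O(submit_deed -> not renew_transcript); contrapositively O(renew_transcript -> not submit_deed). Since O(renew_transcript) holds, K gives O(not submit_deed).
Applying K to premise 10 (O(not submit_deed -> stow_gear)) and O(not submit_deed) yields O(stow_gear).
Premise 11 is O(not stand_down -> not stow_gear); contrapositively O(stow_gear -> stand_down). Since O(stow_gear) holds, K gives O(stand_down).
The contrapositive of premise 3 (O(not lower_boom -> not stand_down)) is O(stand_down -> lower_boom), and O(stand_down) is already established, so O(lower_boom).
The contrapositive of premise 1 (O(retain_deed -> not lower_boom)) is O(lower_boom -> not retain_deed), and O(lower_boom) is already established, so O(not retain_deed).
So O(not retain_deed) holds, i.e. retain_deed is forbidden. None of the other listed options is forbidden under the premises.

retain_deed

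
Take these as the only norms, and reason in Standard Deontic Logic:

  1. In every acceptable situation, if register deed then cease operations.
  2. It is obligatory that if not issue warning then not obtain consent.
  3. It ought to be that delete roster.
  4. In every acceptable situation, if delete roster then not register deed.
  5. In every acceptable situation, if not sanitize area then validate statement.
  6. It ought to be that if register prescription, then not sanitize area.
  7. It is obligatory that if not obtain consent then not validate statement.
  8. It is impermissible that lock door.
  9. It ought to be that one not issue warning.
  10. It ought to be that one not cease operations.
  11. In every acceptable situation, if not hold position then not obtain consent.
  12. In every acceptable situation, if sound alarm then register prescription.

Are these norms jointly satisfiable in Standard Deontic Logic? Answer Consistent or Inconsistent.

Consistent

Premise 1 is O(register_deed → cease_operations), but O(register_deed) is not derivable from the premises, so it does not yield O(cease_operations).
So O(cease_operations) is not derivable, and the apparent clash with O(¬cease_operations) does not arise.
A world satisfying every obligation exists (e.g. cease_operations=false, delete_roster=true, hold_position=false, issue_warning=false, lock_door=false, obtain_consent=false, register_deed=false, register_prescription=false, sanitize_area=true, sound_alarm=false, validate_statement=false); no atom is both obligatory and forbidden, so the set is consistent.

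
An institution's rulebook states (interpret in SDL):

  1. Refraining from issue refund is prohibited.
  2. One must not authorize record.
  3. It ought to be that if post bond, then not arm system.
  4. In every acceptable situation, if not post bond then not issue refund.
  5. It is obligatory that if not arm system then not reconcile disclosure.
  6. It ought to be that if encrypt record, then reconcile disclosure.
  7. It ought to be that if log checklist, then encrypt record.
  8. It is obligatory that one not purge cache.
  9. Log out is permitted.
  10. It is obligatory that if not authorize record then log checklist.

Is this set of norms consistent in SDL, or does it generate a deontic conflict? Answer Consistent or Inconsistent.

Premise 2, F(authorize_record), is equivalent to O(¬authorize_record).
With premise 10, O(¬authorize_record → log_checklist), the K-axiom yields O(log_checklist).
With premise 7, O(log_checklist → encrypt_record), the K-axiom yields O(encrypt_record).
With premise 6, O(encrypt_record → reconcile_disclosure), the K-axiom yields O(reconcile_disclosure).
Premise 5 is O(¬arm_system → ¬reconcile_disclosure); contrapositively O(reconcile_disclosure → arm_system). Since O(reconcile_disclosure) holds, K gives O(arm_system).
Premise 3, O(post_bond → ¬arm_system), contraposes to O(arm_system → ¬post_bond); with O(arm_system) we get O(¬post_bond).
With premise 4, O(¬post_bond → ¬issue_refund), the K-axiom yields O(¬issue_refund).
But premise 1, F(¬issue_refund), means O(issue_refund).
We now have both O(¬issue_refund) and O(issue_refund) — issue_refund is simultaneously obligatory and forbidden, violating the D-axiom.

Inconsistent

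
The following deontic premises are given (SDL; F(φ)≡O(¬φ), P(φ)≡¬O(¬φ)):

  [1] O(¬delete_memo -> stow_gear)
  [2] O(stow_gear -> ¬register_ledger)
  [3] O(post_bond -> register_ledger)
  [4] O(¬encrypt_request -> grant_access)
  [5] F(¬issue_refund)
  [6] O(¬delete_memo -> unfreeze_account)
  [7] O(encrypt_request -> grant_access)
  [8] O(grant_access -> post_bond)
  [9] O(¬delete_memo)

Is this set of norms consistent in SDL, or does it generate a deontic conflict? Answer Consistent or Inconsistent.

Premises 7 and 4 cover both cases: O(encrypt_request -> grant_access) and O(¬encrypt_request -> grant_access). Since encrypt_request ∨ ¬encrypt_request is a tautology, O(grant_access) follows.
Premise 8 is O(grant_access -> post_bond); since O(grant_access), deontic closure gives O(post_bond).
Premise 3 is O(post_bond -> register_ledger); since O(post_bond), deontic closure gives O(register_ledger).
Premise 2 is O(stow_gear -> ¬register_ledger); contrapositively O(register_ledger -> ¬stow_gear). Since O(register_ledger) holds, K gives O(¬stow_gear).
Premise 1 is O(¬delete_memo -> stow_gear); contrapositively O(¬stow_gear -> delete_memo). Since O(¬stow_gear) holds, K gives O(delete_memo).
Yet premise 9 states O(¬delete_memo).
We now have both O(delete_memo) and O(¬delete_memo) — delete_memo is simultaneously obligatory and forbidden, violating the D-axiom.

Inconsistent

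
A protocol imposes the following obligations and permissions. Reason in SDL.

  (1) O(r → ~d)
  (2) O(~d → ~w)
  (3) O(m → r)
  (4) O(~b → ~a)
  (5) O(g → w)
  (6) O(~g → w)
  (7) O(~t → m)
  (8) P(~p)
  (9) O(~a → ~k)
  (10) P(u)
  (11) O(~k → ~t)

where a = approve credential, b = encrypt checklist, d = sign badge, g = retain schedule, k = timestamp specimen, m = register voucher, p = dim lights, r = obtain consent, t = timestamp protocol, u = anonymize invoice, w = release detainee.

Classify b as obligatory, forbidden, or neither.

Obligatory

By case analysis on g: premise 5 gives O(g → w) and premise 6 gives O(~g → w), so O(w) either way.
Premise 2, O(~d → ~w), contraposes to O(w → d); with O(w) we get O(d).
Premise 1, O(r → ~d), contraposes to O(d → ~r); with O(d) we get O(~r).
The contrapositive of premise 3 (O(m → r)) is O(~r → ~m), and O(~r) is already established, so O(~m).
Premise 7, O(~t → m), contraposes to O(~m → t); with O(~m) we get O(t).
Premise 11, O(~k → ~t), contraposes to O(t → k); with O(t) we get O(k).
Premise 9 is O(~a → ~k); contrapositively O(k → a). Since O(k) holds, K gives O(a).
Premise 4 is O(~b → ~a); contrapositively O(a → b). Since O(a) holds, K gives O(b).
Premises 8, 10 do not contribute to this derivation.
Hence b is obligatory.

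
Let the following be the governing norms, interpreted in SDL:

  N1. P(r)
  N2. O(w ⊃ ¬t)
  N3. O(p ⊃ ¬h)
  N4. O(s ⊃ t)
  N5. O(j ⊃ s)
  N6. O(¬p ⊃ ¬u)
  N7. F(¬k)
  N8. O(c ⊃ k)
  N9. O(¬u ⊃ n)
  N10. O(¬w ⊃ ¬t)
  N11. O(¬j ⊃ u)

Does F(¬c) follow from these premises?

No

Premise 8 is O(c ⊃ k); even if O(k) held, inferring O(c) would be affirming the consequent — invalid.
No other premise forces O(c). An ideal world satisfying every premise can still have ¬c true, so F(¬c) is not derivable.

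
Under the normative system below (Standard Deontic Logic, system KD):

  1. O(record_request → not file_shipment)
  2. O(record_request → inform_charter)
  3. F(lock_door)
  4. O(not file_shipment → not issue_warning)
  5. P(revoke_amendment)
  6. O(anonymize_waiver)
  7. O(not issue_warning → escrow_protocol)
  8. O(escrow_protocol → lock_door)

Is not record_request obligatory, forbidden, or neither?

Obligatory

Premise 3, F(lock_door), is equivalent to O(not lock_door).
Premise 8 is O(escrow_protocol → lock_door); contrapositively O(not lock_door → not escrow_protocol). Since O(not lock_door) holds, K gives O(not escrow_protocol).
The contrapositive of premise 7 (O(not issue_warning → escrow_protocol)) is O(not escrow_protocol → issue_warning), and O(not escrow_protocol) is already established, so O(issue_warning).
The contrapositive of premise 4 (O(not file_shipment → not issue_warning)) is O(issue_warning → file_shipment), and O(issue_warning) is already established, so O(file_shipment).
Premise 1, O(record_request → not file_shipment), contraposes to O(file_shipment → not record_request); with O(file_shipment) we get O(not record_request).
Premises 2, 5, 6 do not contribute to this derivation.
Hence not record_request is obligatory.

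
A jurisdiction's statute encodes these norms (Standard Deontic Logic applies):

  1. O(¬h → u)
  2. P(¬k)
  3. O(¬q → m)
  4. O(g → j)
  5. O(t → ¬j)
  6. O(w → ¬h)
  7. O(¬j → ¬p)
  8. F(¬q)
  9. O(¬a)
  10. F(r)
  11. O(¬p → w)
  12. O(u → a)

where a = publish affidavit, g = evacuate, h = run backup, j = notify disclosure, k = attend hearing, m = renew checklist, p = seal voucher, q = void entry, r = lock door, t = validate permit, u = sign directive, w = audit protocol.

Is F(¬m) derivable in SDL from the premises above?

Premise 3 is O(¬q → m), but O(¬q) is not derivable from the premises, so it does not yield O(m).
No other premise forces O(m). An ideal world satisfying every premise can still have ¬m true, so F(¬m) is not derivable.

No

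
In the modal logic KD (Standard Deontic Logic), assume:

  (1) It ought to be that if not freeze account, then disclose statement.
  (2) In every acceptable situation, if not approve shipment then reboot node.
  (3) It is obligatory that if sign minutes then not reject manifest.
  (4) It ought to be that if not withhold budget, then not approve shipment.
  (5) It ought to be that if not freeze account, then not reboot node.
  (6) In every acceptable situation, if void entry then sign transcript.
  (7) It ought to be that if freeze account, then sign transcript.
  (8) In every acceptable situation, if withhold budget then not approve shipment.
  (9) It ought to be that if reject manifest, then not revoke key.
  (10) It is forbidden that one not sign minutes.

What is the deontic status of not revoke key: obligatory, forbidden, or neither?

Premise 9 is O(reject_manifest → ¬revoke_key), but O(reject_manifest) is not derivable from the premises, so it does not yield O(¬revoke_key).
No premise or chain of K-axiom applications forces O(¬revoke_key), and none forces O(revoke_key). So ¬revoke_key is neither obligatory nor forbidden under these norms.

Neither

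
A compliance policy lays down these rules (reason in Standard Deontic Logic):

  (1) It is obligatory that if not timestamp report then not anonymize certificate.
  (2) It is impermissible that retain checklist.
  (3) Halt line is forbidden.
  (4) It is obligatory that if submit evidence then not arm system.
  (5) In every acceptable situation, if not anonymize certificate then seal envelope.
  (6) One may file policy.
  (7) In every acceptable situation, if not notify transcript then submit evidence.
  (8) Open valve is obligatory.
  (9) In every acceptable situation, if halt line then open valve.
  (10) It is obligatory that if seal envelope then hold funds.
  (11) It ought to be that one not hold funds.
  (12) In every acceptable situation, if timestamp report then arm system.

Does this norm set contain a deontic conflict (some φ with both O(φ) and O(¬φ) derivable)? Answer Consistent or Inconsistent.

Premise 9 is O(halt_line → open_valve); even if O(open_valve) held, inferring O(halt_line) would be affirming the consequent — invalid.
So O(halt_line) is not derivable, and the apparent clash with O(¬halt_line) does not arise.
A world satisfying every obligation exists (e.g. anonymize_certificate=true, arm_system=true, file_policy=false, halt_line=false, hold_funds=false, notify_transcript=true, open_valve=true, retain_checklist=false, seal_envelope=false, submit_evidence=false, timestamp_report=true); no atom is both obligatory and forbidden, so the set is consistent.

Consistent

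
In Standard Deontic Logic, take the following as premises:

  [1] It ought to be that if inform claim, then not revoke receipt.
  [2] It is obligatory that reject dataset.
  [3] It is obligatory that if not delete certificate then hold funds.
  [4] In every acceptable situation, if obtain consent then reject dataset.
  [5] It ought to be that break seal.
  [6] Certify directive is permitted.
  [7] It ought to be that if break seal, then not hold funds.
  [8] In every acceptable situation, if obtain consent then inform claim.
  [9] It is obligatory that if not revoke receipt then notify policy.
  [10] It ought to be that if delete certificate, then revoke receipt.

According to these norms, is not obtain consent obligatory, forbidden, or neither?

Premise 5 gives O(break_seal).
From O(break_seal) and premise 7, O(break_seal → ¬hold_funds), we obtain O(¬hold_funds).
Premise 3, O(¬delete_certificate → hold_funds), contraposes to O(¬hold_funds → delete_certificate); with O(¬hold_funds) we get O(delete_certificate).
From O(delete_certificate) and premise 10, O(delete_certificate → revoke_receipt), we obtain O(revoke_receipt).
Premise 1, O(inform_claim → ¬revoke_receipt), contraposes to O(revoke_receipt → ¬inform_claim); with O(revoke_receipt) we get O(¬inform_claim).
The contrapositive of premise 8 (O(obtain_consent → inform_claim)) is O(¬inform_claim → ¬obtain_consent), and O(¬inform_claim) is already established, so O(¬obtain_consent).
Premises 2, 4, 6, 9 do not contribute to this derivation.
Hence ¬obtain_consent is obligatory.

Obligatory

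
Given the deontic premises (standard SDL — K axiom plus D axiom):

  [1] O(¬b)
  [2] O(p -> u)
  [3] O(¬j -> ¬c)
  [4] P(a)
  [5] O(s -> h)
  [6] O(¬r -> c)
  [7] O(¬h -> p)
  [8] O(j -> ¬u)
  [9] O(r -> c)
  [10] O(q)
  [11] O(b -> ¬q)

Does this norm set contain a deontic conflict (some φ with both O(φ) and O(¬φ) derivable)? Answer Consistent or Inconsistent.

Consistent

Premise 11 is O(b -> ¬q), but O(b) is not derivable from the premises, so it does not yield O(¬q).
So O(¬q) is not derivable, and the apparent clash with O(q) does not arise.
A world satisfying every obligation exists (e.g. a=false, b=false, c=true, h=true, j=true, p=false, q=true, r=false, s=false, u=false); no atom is both obligatory and forbidden, so the set is consistent.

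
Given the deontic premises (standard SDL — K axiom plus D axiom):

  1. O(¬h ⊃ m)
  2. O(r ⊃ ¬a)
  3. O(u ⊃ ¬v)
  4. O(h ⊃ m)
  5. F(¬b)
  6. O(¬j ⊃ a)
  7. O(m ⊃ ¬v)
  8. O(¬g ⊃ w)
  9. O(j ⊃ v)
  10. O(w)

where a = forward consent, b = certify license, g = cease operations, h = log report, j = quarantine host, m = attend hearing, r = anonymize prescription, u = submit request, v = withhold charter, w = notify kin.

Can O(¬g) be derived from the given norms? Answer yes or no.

Premise 8 is O(¬g ⊃ w); even if O(w) held, inferring O(¬g) would be affirming the consequent — invalid.
No other premise forces O(¬g). An ideal world satisfying every premise can still have ¬g false, so O(¬g) is not derivable.

No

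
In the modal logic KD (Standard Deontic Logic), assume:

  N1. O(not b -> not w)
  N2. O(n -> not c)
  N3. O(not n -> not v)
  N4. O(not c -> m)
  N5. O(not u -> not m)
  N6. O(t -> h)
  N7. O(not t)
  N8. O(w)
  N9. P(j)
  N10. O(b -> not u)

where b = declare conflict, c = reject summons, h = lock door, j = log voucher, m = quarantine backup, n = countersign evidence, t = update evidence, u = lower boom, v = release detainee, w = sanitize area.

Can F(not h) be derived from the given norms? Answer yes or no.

Premise 6 is O(t -> h), but O(t) is not derivable from the premises, so it does not yield O(h).
No other premise forces O(h). An ideal world satisfying every premise can still have not h true, so F(not h) is not derivable.

No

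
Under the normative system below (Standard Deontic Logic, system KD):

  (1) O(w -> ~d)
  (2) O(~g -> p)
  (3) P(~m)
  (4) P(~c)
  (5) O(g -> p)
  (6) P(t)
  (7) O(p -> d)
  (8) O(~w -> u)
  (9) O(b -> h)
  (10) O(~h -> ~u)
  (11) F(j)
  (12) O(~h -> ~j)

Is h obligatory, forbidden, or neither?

By case analysis on g: premise 5 gives O(g -> p) and premise 2 gives O(~g -> p), so O(p) either way.
With premise 7, O(p -> d), the K-axiom yields O(d).
The contrapositive of premise 1 (O(w -> ~d)) is O(d -> ~w), and O(d) is already established, so O(~w).
From O(~w) and premise 8, O(~w -> u), we obtain O(u).
The contrapositive of premise 10 (O(~h -> ~u)) is O(u -> h), and O(u) is already established, so O(h).
Premises 3, 4, 6, 9, 11, 12 do not contribute to this derivation.
Hence h is obligatory.

Obligatory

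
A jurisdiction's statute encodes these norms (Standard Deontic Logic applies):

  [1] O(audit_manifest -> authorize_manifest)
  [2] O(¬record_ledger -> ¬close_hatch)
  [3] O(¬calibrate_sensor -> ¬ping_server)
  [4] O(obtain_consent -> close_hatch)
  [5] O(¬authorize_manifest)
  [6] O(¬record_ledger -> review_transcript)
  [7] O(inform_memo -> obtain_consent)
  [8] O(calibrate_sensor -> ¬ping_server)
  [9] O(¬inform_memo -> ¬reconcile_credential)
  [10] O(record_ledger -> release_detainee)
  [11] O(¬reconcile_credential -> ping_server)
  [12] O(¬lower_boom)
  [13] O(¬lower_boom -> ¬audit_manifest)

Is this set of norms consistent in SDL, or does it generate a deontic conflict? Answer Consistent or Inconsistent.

Premise 1 is O(audit_manifest -> authorize_manifest), but O(audit_manifest) is not derivable from the premises, so it does not yield O(authorize_manifest).
So O(authorize_manifest) is not derivable, and the apparent clash with O(¬authorize_manifest) does not arise.
A world satisfying every obligation exists (e.g. audit_manifest=false, authorize_manifest=false, calibrate_sensor=false, close_hatch=true, inform_memo=true, lower_boom=false, obtain_consent=true, ping_server=false, reconcile_credential=true, record_ledger=true, release_detainee=true, review_transcript=false); no atom is both obligatory and forbidden, so the set is consistent.

Consistent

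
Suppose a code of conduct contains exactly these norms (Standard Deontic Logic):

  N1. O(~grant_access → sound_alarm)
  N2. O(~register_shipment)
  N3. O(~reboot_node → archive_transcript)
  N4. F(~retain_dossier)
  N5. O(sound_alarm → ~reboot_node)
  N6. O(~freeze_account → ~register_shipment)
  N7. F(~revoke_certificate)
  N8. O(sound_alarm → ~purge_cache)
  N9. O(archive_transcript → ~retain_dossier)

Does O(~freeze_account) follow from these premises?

Premise 6 is O(~freeze_account → ~register_shipment); even if O(~register_shipment) held, inferring O(~freeze_account) would be affirming the consequent — invalid.
No other premise forces O(~freeze_account). An ideal world satisfying every premise can still have ~freeze_account false, so O(~freeze_account) is not derivable.

No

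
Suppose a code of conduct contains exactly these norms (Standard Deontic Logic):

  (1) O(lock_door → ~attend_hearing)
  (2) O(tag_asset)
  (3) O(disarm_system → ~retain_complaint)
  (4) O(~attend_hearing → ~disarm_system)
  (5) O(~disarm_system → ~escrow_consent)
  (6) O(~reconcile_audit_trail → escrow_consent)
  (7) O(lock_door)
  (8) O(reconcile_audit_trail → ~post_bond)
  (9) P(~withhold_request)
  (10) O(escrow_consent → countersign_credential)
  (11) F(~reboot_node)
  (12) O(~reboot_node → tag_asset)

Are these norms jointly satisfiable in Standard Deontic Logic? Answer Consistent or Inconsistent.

Consistent

Premise 12 is O(~reboot_node → tag_asset); even if O(tag_asset) held, inferring O(~reboot_node) would be affirming the consequent — invalid.
So O(~reboot_node) is not derivable, and the apparent clash with O(reboot_node) does not arise.
A world satisfying every obligation exists (e.g. attend_hearing=false, countersign_credential=false, disarm_system=false, escrow_consent=false, lock_door=true, post_bond=false, reboot_node=true, reconcile_audit_trail=true, retain_complaint=false, tag_asset=true, withhold_request=false); no atom is both obligatory and forbidden, so the set is consistent.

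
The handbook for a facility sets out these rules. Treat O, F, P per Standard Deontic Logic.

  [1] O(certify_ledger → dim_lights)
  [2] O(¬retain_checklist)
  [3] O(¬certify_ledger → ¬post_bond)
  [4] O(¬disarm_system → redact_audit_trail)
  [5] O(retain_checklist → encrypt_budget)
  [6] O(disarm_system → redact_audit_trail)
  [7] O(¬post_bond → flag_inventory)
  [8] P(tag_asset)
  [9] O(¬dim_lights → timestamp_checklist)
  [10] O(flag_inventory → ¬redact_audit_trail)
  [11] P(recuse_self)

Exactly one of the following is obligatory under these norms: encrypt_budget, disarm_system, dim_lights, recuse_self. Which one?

By case analysis on ¬disarm_system: premise 4 gives O(¬disarm_system → redact_audit_trail) and premise 6 gives O(disarm_system → redact_audit_trail), so O(redact_audit_trail) either way.
Premise 10, O(flag_inventory → ¬redact_audit_trail), contraposes to O(redact_audit_trail → ¬flag_inventory); with O(redact_audit_trail) we get O(¬flag_inventory).
Premise 7, O(¬post_bond → flag_inventory), contraposes to O(¬flag_inventory → post_bond); with O(¬flag_inventory) we get O(post_bond).
Premise 3, O(¬certify_ledger → ¬post_bond), contraposes to O(post_bond → certify_ledger); with O(post_bond) we get O(certify_ledger).
Premise 1 is O(certify_ledger → dim_lights); since O(certify_ledger), deontic closure gives O(dim_lights).
So O(dim_lights) holds — dim_lights is obligatory. None of the other listed options is made obligatory by any chain of premises.

dim_lights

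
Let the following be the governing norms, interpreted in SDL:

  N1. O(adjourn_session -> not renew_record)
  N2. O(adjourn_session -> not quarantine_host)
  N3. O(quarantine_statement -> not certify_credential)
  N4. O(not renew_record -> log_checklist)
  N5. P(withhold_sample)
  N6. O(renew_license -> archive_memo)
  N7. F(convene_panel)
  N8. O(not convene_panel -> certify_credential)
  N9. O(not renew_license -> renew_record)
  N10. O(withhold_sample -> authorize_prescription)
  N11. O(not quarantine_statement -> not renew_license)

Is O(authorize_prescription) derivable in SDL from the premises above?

Premise 10 is O(withhold_sample -> authorize_prescription), but O(withhold_sample) is not derivable from the premises (the permission P(withhold_sample) asserts only not O(not withhold_sample), not O(withhold_sample)), so it does not yield O(authorize_prescription).
No other premise forces O(authorize_prescription). An ideal world satisfying every premise can still have authorize_prescription false, so O(authorize_prescription) is not derivable.

No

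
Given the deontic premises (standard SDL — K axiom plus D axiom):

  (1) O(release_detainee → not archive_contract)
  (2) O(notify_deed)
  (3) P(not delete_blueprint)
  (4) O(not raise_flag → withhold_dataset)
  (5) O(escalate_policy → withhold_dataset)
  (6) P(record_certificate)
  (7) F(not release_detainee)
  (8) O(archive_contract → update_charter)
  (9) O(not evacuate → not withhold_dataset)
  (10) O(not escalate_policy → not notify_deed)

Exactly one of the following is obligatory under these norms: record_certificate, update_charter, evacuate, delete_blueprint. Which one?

From premise 2 we have O(notify_deed).
The contrapositive of premise 10 (O(not escalate_policy → not notify_deed)) is O(notify_deed → escalate_policy), and O(notify_deed) is already established, so O(escalate_policy).
With premise 5, O(escalate_policy → withhold_dataset), the K-axiom yields O(withhold_dataset).
Premise 9, O(not evacuate → not withhold_dataset), contraposes to O(withhold_dataset → evacuate); with O(withhold_dataset) we get O(evacuate).
So O(evacuate) holds — evacuate is obligatory. None of the other listed options is made obligatory by any chain of premises.

evacuate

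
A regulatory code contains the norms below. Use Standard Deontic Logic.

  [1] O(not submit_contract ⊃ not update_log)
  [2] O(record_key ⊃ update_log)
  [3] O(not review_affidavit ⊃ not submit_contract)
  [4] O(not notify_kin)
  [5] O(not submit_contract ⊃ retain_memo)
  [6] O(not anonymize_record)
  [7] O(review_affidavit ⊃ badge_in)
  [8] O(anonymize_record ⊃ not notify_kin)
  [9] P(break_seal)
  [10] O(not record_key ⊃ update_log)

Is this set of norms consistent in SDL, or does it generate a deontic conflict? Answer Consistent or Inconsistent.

Consistent

Premise 8 is O(anonymize_record ⊃ not notify_kin); even if O(not notify_kin) held, inferring O(anonymize_record) would be affirming the consequent — invalid.
So O(anonymize_record) is not derivable, and the apparent clash with O(not anonymize_record) does not arise.
A world satisfying every obligation exists (e.g. anonymize_record=false, badge_in=true, break_seal=false, notify_kin=false, record_key=false, retain_memo=false, review_affidavit=true, submit_contract=true, update_log=true); no atom is both obligatory and forbidden, so the set is consistent.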